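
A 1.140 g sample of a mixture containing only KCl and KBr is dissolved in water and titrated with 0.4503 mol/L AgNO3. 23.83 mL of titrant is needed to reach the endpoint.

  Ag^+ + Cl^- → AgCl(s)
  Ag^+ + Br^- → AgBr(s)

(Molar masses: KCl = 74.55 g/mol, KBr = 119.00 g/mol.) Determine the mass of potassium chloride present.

n(AgNO3) = 0.02383 × 0.4503 = 0.01073 mol
Let x = n(KCl), y = n(KBr).
Titrant: 1x + 1y = 0.01073;  mass: 74.55x + 119.00y = 1.140
Solving, x = 3.081 × 10^-3 mol, y = 7.650 × 10^-3 mol
mass of KCl = 3.081 × 10^-3 × 74.55 = 0.2297 g

0.2297 g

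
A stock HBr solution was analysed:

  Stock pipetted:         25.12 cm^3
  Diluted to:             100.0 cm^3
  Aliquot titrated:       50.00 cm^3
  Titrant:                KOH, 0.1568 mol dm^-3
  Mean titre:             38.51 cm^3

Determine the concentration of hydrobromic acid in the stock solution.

0.4808 mol/L

HBr + KOH → KBr + H2O
n(KOH) = 0.03851 × 0.1568 = 6.038 × 10^-3 mol
n(HBr) in the aliquot = 6.038 × 10^-3 mol (1:1 ratio)
[HBr]_dilute = 6.038 × 10^-3 / 0.05000 = 0.1208 mol/L
Dilution factor = 100.0 / 25.12 = 3.981
[HBr]_stock = 0.1208 × 3.981 = 0.4808 mol/L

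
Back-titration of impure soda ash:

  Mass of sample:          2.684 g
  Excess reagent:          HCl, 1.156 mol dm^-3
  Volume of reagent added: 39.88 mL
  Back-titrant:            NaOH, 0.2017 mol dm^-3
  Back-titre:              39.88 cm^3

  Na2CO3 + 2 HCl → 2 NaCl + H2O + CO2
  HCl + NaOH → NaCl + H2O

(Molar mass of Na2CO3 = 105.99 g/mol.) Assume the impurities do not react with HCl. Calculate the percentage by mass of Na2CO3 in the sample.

n(HCl) added = 0.03988 × 1.156 = 0.04610 mol
n(NaOH) used in back-titration = 0.03988 × 0.2017 = 8.044 × 10^-3 mol
n(HCl) left over = 8.044 × 10^-3 mol (1:1 ratio)
n(HCl) consumed by analyte = 0.04610 − 8.044 × 10^-3 = 0.03806 mol
From the 1:2 ratio, n(Na2CO3) = 1/2 × 0.03806 = 0.01903 mol
mass of Na2CO3 = 0.01903 × 105.99 = 2.017 g
% Na2CO3 = 2.017 / 2.684 × 100 = 75.14 %

75.14 %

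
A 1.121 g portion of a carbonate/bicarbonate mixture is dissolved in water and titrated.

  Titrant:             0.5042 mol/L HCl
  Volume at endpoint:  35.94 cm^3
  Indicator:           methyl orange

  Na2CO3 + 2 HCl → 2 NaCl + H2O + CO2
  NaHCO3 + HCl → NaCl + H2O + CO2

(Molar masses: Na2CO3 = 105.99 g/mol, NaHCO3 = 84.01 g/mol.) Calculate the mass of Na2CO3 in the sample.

0.6858 g

n(HCl) = 0.03594 × 0.5042 = 0.01812 mol
Let x = n(Na2CO3), y = n(NaHCO3).
Titrant: 2x + 1y = 0.01812;  mass: 105.99x + 84.01y = 1.121
Solving, x = 6.470 × 10^-3 mol, y = 5.181 × 10^-3 mol
mass of Na2CO3 = 6.470 × 10^-3 × 105.99 = 0.6858 g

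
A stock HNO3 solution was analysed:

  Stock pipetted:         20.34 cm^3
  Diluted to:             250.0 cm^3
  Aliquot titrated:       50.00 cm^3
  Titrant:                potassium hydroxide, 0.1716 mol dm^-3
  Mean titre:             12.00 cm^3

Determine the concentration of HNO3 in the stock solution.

HNO3 + KOH → KNO3 + H2O
n(KOH) = 0.01200 × 0.1716 = 2.059 × 10^-3 mol
n(HNO3) in the aliquot = 2.059 × 10^-3 mol (1:1 ratio)
[HNO3]_dilute = 2.059 × 10^-3 / 0.05000 = 0.04118 mol/L
Dilution factor = 250.0 / 20.34 = 12.29
[HNO3]_stock = 0.04118 × 12.29 = 0.5062 mol/L

0.5062 mol/L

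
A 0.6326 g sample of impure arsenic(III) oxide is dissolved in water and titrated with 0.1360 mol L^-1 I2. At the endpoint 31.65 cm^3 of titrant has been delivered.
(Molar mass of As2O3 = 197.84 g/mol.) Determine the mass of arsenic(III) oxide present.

0.4258 g

As2O3 + 2 I2 + 2 H2O → As2O5 + 4 HI
n(I2) = 0.03165 L × 0.1360 mol/L = 4.304 × 10^-3 mol
From the 1:2 ratio, n(As2O3) = 1/2 × 4.304 × 10^-3 = 2.152 × 10^-3 mol
mass of As2O3 = 2.152 × 10^-3 × 197.84 g/mol = 0.4258 g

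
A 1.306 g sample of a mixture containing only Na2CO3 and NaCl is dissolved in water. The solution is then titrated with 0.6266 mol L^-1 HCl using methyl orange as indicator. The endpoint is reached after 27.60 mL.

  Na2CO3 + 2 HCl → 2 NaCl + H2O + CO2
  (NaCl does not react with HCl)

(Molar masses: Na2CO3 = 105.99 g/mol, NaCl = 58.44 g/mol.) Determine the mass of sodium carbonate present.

0.9165 g

n(HCl) = 0.02760 × 0.6266 = 0.01729 mol
Let x = n(Na2CO3), y = n(NaCl).
Titrant: 2x = 0.01729;  mass: 105.99x + 58.44y = 1.306
Solving, x = 8.647 × 10^-3 mol, y = 6.665 × 10^-3 mol
mass of Na2CO3 = 8.647 × 10^-3 × 105.99 = 0.9165 g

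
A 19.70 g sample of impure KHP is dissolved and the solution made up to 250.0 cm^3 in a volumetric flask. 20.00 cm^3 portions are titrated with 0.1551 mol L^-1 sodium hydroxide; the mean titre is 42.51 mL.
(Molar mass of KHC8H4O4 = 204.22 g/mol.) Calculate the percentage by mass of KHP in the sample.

KHC8H4O4 + NaOH → KNaC8H4O4 + H2O
n(NaOH) per titration = 0.04251 × 0.1551 = 6.593 × 10^-3 mol
n(KHC8H4O4) in each aliquot = 6.593 × 10^-3 mol (1:1 ratio)
n(KHC8H4O4) in the whole flask = 6.593 × 10^-3 × 250.0/20.00 = 0.08242 mol
mass of KHC8H4O4 = 0.08242 × 204.22 = 16.83 g
% KHC8H4O4 = 16.83 / 19.70 × 100 = 85.44 %

85.44 %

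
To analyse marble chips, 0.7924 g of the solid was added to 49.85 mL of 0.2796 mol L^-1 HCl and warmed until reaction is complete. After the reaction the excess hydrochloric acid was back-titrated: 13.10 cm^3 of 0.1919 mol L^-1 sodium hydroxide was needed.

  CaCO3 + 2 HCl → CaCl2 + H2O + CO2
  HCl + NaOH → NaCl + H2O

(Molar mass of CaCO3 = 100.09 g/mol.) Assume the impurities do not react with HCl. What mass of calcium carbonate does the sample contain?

0.5717 g

n(HCl) added = 0.04985 × 0.2796 = 0.01394 mol
n(NaOH) used in back-titration = 0.01310 × 0.1919 = 2.514 × 10^-3 mol
n(HCl) left over = 2.514 × 10^-3 mol (1:1 ratio)
n(HCl) consumed by analyte = 0.01394 − 2.514 × 10^-3 = 0.01142 mol
From the 1:2 ratio, n(CaCO3) = 1/2 × 0.01142 = 5.712 × 10^-3 mol
mass of CaCO3 = 5.712 × 10^-3 × 100.09 = 0.5717 g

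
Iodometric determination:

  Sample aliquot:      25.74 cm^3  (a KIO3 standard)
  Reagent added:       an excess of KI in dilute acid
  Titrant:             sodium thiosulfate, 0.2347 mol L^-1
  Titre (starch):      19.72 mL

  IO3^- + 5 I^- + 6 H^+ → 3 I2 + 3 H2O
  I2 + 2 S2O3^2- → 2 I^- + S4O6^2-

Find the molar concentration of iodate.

0.02997 mol/L

n(S2O3^2-) = 0.01972 × 0.2347 = 4.628 × 10^-3 mol
n(I2) = n(S2O3^2-)/2 = 2.314 × 10^-3 mol
From the 1:3 ratio, n(IO3^-) in the aliquot = 1/3 × 2.314 × 10^-3 = 7.714 × 10^-4 mol
[IO3^-] = 7.714 × 10^-4 / 0.02574 = 0.02997 mol/L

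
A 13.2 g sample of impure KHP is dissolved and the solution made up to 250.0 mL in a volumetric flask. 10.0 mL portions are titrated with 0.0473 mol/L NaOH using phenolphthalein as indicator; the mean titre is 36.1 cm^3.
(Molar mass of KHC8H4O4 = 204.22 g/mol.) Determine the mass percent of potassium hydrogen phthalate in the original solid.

66.0 %

KHC8H4O4 + NaOH → KNaC8H4O4 + H2O
n(NaOH) per titration = 0.0361 × 0.0473 = 1.71 × 10^-3 mol
n(KHC8H4O4) in each aliquot = 1.71 × 10^-3 mol (1:1 ratio)
n(KHC8H4O4) in the whole flask = 1.71 × 10^-3 × 250.0/10.0 = 0.0427 mol
mass of KHC8H4O4 = 0.0427 × 204.22 = 8.72 g
% KHC8H4O4 = 8.72 / 13.2 × 100 = 66.0 %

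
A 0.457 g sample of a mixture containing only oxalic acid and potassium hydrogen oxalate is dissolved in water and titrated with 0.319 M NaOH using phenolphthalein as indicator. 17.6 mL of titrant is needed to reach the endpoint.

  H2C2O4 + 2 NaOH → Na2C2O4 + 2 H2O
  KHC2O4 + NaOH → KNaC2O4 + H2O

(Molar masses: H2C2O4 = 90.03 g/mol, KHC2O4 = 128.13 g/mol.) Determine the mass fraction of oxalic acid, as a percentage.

n(NaOH) = 0.0176 × 0.319 = 5.61 × 10^-3 mol
Let x = n(H2C2O4), y = n(KHC2O4).
Titrant: 2x + 1y = 5.61 × 10^-3;  mass: 90.03x + 128.13y = 0.457
Solving, x = 1.58 × 10^-3 mol, y = 2.46 × 10^-3 mol
mass of H2C2O4 = 1.58 × 10^-3 × 90.03 = 0.142 g
% H2C2O4 = 0.142 / 0.457 × 100 = 31.1 %

31.1 %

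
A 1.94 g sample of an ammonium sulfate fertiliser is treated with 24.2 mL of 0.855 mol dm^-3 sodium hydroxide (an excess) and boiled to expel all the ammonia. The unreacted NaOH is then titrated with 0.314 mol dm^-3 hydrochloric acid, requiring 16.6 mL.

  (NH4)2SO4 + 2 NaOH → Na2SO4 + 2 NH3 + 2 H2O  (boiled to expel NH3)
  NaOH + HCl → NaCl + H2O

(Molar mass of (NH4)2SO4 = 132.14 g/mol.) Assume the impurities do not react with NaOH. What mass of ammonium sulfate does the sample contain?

n(NaOH) added = 0.0242 × 0.855 = 0.0207 mol
n(HCl) used in back-titration = 0.0166 × 0.314 = 5.21 × 10^-3 mol
n(NaOH) left over = 5.21 × 10^-3 mol (1:1 ratio)
n(NaOH) consumed by analyte = 0.0207 − 5.21 × 10^-3 = 0.0155 mol
From the 1:2 ratio, n((NH4)2SO4) = 1/2 × 0.0155 = 7.74 × 10^-3 mol
mass of (NH4)2SO4 = 7.74 × 10^-3 × 132.14 = 1.02 g

1.02 g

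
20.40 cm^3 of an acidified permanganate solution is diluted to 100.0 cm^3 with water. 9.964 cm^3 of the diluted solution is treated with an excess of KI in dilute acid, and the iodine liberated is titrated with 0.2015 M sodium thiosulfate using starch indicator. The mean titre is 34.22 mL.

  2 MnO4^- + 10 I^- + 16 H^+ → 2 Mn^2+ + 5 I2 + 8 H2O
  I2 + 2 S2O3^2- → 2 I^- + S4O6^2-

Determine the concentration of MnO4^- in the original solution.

0.6785 M

n(S2O3^2-) = 0.03422 × 0.2015 = 6.895 × 10^-3 mol
n(I2) = n(S2O3^2-)/2 = 3.448 × 10^-3 mol
From the 2:5 ratio, n(MnO4^-) in the aliquot = 2/5 × 3.448 × 10^-3 = 1.379 × 10^-3 mol
[MnO4^-]_dilute = 1.379 × 10^-3 / 0.009964 = 0.1384 mol/L
[MnO4^-]_original = 0.1384 × 100.0/20.40 = 0.6785 mol/L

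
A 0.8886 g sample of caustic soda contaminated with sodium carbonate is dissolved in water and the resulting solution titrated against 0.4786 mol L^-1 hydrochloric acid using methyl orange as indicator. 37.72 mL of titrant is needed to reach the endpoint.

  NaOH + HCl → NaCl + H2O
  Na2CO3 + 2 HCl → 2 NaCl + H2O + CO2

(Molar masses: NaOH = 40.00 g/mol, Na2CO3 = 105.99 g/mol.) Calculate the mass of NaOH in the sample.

0.2096 g

n(HCl) = 0.03772 × 0.4786 = 0.01805 mol
Let x = n(NaOH), y = n(Na2CO3).
Titrant: 1x + 2y = 0.01805;  mass: 40.00x + 105.99y = 0.8886
Solving, x = 5.241 × 10^-3 mol, y = 6.406 × 10^-3 mol
mass of NaOH = 5.241 × 10^-3 × 40.00 = 0.2096 g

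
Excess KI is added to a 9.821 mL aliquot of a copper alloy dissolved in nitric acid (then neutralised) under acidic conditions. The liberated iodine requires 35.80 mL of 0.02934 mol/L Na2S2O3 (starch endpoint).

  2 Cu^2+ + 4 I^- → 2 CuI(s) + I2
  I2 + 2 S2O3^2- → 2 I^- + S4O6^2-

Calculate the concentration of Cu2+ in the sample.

0.1070 mol/L

n(S2O3^2-) = 0.03580 × 0.02934 = 1.050 × 10^-3 mol
n(I2) = n(S2O3^2-)/2 = 5.252 × 10^-4 mol
From the 2:1 ratio, n(Cu2+) in the aliquot = 2/1 × 5.252 × 10^-4 = 1.050 × 10^-3 mol
[Cu2+] = 1.050 × 10^-3 / 0.009821 = 0.1070 mol/L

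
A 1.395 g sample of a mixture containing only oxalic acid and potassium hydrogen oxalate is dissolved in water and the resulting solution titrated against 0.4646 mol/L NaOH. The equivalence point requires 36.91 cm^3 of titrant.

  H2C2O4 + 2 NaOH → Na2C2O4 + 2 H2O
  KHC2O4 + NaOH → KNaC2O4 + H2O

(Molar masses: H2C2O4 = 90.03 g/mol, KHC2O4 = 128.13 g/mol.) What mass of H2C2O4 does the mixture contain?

n(NaOH) = 0.03691 × 0.4646 = 0.01715 mol
Let x = n(H2C2O4), y = n(KHC2O4).
Titrant: 2x + 1y = 0.01715;  mass: 90.03x + 128.13y = 1.395
Solving, x = 4.826 × 10^-3 mol, y = 7.496 × 10^-3 mol
mass of H2C2O4 = 4.826 × 10^-3 × 90.03 = 0.4345 g

0.4345 g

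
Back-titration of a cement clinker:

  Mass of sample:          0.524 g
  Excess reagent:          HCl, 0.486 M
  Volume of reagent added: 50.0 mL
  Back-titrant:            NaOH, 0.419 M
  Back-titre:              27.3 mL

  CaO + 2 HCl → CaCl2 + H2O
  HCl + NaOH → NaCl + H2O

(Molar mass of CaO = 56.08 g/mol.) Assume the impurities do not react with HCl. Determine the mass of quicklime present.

n(HCl) added = 0.0500 × 0.486 = 0.0243 mol
n(NaOH) used in back-titration = 0.0273 × 0.419 = 0.0114 mol
n(HCl) left over = 0.0114 mol (1:1 ratio)
n(HCl) consumed by analyte = 0.0243 − 0.0114 = 0.0129 mol
From the 1:2 ratio, n(CaO) = 1/2 × 0.0129 = 6.43 × 10^-3 mol
mass of CaO = 6.43 × 10^-3 × 56.08 = 0.361 g

0.361 g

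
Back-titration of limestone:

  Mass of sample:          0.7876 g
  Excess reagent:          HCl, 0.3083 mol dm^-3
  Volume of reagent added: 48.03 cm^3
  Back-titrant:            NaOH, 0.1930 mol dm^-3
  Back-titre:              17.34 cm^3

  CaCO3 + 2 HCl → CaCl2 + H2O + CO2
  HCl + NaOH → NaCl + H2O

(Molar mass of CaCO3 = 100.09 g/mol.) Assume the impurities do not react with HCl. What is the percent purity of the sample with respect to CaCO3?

n(HCl) added = 0.04803 × 0.3083 = 0.01481 mol
n(NaOH) used in back-titration = 0.01734 × 0.1930 = 3.347 × 10^-3 mol
n(HCl) left over = 3.347 × 10^-3 mol (1:1 ratio)
n(HCl) consumed by analyte = 0.01481 − 3.347 × 10^-3 = 0.01146 mol
From the 1:2 ratio, n(CaCO3) = 1/2 × 0.01146 = 5.731 × 10^-3 mol
mass of CaCO3 = 5.731 × 10^-3 × 100.09 = 0.5736 g
% CaCO3 = 0.5736 / 0.7876 × 100 = 72.82 %

72.82 %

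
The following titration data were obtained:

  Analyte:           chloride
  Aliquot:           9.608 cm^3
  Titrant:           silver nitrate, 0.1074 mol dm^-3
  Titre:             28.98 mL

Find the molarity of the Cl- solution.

0.3239 mol/L

Ag^+ + Cl^- → AgCl(s)
n(AgNO3) = 0.02898 L × 0.1074 mol/L = 3.112 × 10^-3 mol
n(Cl-) = 3.112 × 10^-3 mol (1:1 mole ratio)
[Cl-] = 3.112 × 10^-3 mol / 0.009608 L = 0.3239 mol/L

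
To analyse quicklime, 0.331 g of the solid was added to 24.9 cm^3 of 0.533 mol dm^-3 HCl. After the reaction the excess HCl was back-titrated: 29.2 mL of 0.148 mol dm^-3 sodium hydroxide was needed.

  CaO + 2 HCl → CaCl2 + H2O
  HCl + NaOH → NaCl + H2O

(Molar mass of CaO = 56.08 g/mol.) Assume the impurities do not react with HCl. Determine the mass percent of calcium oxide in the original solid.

75.8 %

n(HCl) added = 0.0249 × 0.533 = 0.0133 mol
n(NaOH) used in back-titration = 0.0292 × 0.148 = 4.32 × 10^-3 mol
n(HCl) left over = 4.32 × 10^-3 mol (1:1 ratio)
n(HCl) consumed by analyte = 0.0133 − 4.32 × 10^-3 = 8.95 × 10^-3 mol
From the 1:2 ratio, n(CaO) = 1/2 × 8.95 × 10^-3 = 4.48 × 10^-3 mol
mass of CaO = 4.48 × 10^-3 × 56.08 = 0.251 g
% CaO = 0.251 / 0.331 × 100 = 75.8 %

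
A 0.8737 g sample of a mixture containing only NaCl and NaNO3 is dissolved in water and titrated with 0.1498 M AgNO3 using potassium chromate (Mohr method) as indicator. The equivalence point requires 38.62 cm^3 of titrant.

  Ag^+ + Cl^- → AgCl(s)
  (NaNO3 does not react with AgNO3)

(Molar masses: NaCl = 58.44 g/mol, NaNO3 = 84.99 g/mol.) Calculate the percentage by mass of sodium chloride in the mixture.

n(AgNO3) = 0.03862 × 0.1498 = 5.785 × 10^-3 mol
Let x = n(NaCl), y = n(NaNO3).
Titrant: 1x = 5.785 × 10^-3;  mass: 58.44x + 84.99y = 0.8737
Solving, x = 5.785 × 10^-3 mol, y = 6.302 × 10^-3 mol
mass of NaCl = 5.785 × 10^-3 × 58.44 = 0.3381 g
% NaCl = 0.3381 / 0.8737 × 100 = 38.70 %

38.70 %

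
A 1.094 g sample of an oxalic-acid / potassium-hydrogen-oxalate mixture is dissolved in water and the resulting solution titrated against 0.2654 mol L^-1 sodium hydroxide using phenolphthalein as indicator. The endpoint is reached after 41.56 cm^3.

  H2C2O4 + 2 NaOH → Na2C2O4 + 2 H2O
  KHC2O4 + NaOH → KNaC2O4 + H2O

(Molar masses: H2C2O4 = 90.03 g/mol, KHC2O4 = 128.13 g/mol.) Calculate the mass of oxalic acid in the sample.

0.1729 g

n(NaOH) = 0.04156 × 0.2654 = 0.01103 mol
Let x = n(H2C2O4), y = n(KHC2O4).
Titrant: 2x + 1y = 0.01103;  mass: 90.03x + 128.13y = 1.094
Solving, x = 1.921 × 10^-3 mol, y = 7.189 × 10^-3 mol
mass of H2C2O4 = 1.921 × 10^-3 × 90.03 = 0.1729 g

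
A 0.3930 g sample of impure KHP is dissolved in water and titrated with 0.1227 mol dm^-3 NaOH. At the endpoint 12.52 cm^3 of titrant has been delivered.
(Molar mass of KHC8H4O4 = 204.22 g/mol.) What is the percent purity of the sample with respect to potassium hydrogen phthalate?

79.83 %

KHC8H4O4 + NaOH → KNaC8H4O4 + H2O
n(NaOH) = 0.01252 L × 0.1227 mol/L = 1.536 × 10^-3 mol
n(KHC8H4O4) = 1.536 × 10^-3 mol (1:1 ratio)
mass of KHC8H4O4 = 1.536 × 10^-3 × 204.22 g/mol = 0.3137 g
% KHC8H4O4 = 0.3137 / 0.3930 × 100 = 79.83 %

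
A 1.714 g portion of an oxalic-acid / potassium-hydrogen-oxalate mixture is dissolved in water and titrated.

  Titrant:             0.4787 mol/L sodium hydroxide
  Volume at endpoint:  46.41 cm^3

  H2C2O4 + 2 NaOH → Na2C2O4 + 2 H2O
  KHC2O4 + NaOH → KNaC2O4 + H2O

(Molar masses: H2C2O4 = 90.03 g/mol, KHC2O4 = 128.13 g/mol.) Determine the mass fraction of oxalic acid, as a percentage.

35.79 %

n(NaOH) = 0.04641 × 0.4787 = 0.02222 mol
Let x = n(H2C2O4), y = n(KHC2O4).
Titrant: 2x + 1y = 0.02222;  mass: 90.03x + 128.13y = 1.714
Solving, x = 6.813 × 10^-3 mol, y = 8.590 × 10^-3 mol
mass of H2C2O4 = 6.813 × 10^-3 × 90.03 = 0.6134 g
% H2C2O4 = 0.6134 / 1.714 × 100 = 35.79 %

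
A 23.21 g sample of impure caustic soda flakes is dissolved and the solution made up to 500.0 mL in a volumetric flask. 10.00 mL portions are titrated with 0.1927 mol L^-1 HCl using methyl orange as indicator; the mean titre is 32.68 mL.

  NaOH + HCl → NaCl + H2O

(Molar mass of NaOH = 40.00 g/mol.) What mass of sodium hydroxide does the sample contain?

12.59 g

n(HCl) per titration = 0.03268 × 0.1927 = 6.297 × 10^-3 mol
n(NaOH) in each aliquot = 6.297 × 10^-3 mol (1:1 ratio)
n(NaOH) in the whole flask = 6.297 × 10^-3 × 500.0/10.00 = 0.3149 mol
mass of NaOH = 0.3149 × 40.00 = 12.59 g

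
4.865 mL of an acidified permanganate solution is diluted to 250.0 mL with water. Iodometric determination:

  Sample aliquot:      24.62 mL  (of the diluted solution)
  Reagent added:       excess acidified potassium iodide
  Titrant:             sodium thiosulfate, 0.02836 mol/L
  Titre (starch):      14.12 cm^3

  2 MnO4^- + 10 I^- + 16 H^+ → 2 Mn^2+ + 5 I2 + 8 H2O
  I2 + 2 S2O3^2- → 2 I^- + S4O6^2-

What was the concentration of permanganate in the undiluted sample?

n(S2O3^2-) = 0.01412 × 0.02836 = 4.004 × 10^-4 mol
n(I2) = n(S2O3^2-)/2 = 2.002 × 10^-4 mol
From the 2:5 ratio, n(MnO4^-) in the aliquot = 2/5 × 2.002 × 10^-4 = 8.009 × 10^-5 mol
[MnO4^-]_dilute = 8.009 × 10^-5 / 0.02462 = 0.003253 mol/L
[MnO4^-]_original = 0.003253 × 250.0/4.865 = 0.1672 mol/L

0.1672 mol/L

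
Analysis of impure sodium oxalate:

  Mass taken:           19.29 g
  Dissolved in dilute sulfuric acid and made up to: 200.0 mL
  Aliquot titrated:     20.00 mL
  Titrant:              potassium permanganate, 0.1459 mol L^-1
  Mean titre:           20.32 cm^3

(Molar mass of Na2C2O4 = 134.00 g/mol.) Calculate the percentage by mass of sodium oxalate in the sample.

51.49 %

2 MnO4^- + 5 C2O4^2- + 16 H^+ → 2 Mn^2+ + 10 CO2 + 8 H2O
n(KMnO4) per titration = 0.02032 × 0.1459 = 2.965 × 10^-3 mol
From the 5:2 ratio, n(Na2C2O4) in each aliquot = 5/2 × 2.965 × 10^-3 = 7.412 × 10^-3 mol
n(Na2C2O4) in the whole flask = 7.412 × 10^-3 × 200.0/20.00 = 0.07412 mol
mass of Na2C2O4 = 0.07412 × 134.00 = 9.932 g
% Na2C2O4 = 9.932 / 19.29 × 100 = 51.49 %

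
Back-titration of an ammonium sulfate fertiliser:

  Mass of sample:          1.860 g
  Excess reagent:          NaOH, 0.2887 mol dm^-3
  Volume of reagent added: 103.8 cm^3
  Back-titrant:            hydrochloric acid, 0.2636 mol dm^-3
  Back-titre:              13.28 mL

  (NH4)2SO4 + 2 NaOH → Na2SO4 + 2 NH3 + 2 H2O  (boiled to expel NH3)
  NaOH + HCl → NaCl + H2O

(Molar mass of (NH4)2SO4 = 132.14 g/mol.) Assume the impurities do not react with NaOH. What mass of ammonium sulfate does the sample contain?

n(NaOH) added = 0.1038 × 0.2887 = 0.02997 mol
n(HCl) used in back-titration = 0.01328 × 0.2636 = 3.501 × 10^-3 mol
n(NaOH) left over = 3.501 × 10^-3 mol (1:1 ratio)
n(NaOH) consumed by analyte = 0.02997 − 3.501 × 10^-3 = 0.02647 mol
From the 1:2 ratio, n((NH4)2SO4) = 1/2 × 0.02647 = 0.01323 mol
mass of (NH4)2SO4 = 0.01323 × 132.14 = 1.749 g

1.749 g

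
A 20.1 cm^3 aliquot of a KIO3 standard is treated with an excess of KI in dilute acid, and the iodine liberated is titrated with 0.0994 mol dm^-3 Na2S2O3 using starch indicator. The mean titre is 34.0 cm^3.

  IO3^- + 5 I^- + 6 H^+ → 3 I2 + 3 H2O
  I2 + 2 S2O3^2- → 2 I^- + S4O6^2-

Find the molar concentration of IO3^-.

0.0280 mol/L

n(S2O3^2-) = 0.0340 × 0.0994 = 3.38 × 10^-3 mol
n(I2) = n(S2O3^2-)/2 = 1.69 × 10^-3 mol
From the 1:3 ratio, n(IO3^-) in the aliquot = 1/3 × 1.69 × 10^-3 = 5.63 × 10^-4 mol
[IO3^-] = 5.63 × 10^-4 / 0.0201 = 0.0280 mol/L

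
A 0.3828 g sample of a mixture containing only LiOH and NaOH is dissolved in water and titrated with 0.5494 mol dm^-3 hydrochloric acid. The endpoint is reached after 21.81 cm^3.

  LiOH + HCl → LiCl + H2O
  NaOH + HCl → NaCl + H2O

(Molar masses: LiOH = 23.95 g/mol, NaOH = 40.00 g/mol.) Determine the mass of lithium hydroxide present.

0.1440 g

n(HCl) = 0.02181 × 0.5494 = 0.01198 mol
Let x = n(LiOH), y = n(NaOH).
Titrant: 1x + 1y = 0.01198;  mass: 23.95x + 40.00y = 0.3828
Solving, x = 6.012 × 10^-3 mol, y = 5.970 × 10^-3 mol
mass of LiOH = 6.012 × 10^-3 × 23.95 = 0.1440 g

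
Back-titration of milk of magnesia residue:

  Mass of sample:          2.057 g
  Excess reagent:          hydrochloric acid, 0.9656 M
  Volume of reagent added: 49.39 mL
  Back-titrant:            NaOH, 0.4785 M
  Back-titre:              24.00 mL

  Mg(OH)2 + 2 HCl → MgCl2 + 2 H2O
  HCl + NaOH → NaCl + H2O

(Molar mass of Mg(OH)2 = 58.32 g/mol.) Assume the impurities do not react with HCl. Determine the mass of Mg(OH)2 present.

1.056 g

n(HCl) added = 0.04939 × 0.9656 = 0.04769 mol
n(NaOH) used in back-titration = 0.02400 × 0.4785 = 0.01148 mol
n(HCl) left over = 0.01148 mol (1:1 ratio)
n(HCl) consumed by analyte = 0.04769 − 0.01148 = 0.03621 mol
From the 1:2 ratio, n(Mg(OH)2) = 1/2 × 0.03621 = 0.01810 mol
mass of Mg(OH)2 = 0.01810 × 58.32 = 1.056 g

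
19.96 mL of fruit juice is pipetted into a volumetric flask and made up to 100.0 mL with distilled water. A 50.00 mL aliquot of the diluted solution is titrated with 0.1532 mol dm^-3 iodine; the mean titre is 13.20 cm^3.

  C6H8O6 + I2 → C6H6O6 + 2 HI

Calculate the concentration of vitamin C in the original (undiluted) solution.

0.2026 mol/L

n(I2) = 0.01320 × 0.1532 = 2.022 × 10^-3 mol
n(C6H8O6) in the aliquot = 2.022 × 10^-3 mol (1:1 ratio)
[C6H8O6]_dilute = 2.022 × 10^-3 / 0.05000 = 0.04044 mol/L
Dilution factor = 100.0 / 19.96 = 5.010
[C6H8O6]_stock = 0.04044 × 5.010 = 0.2026 mol/L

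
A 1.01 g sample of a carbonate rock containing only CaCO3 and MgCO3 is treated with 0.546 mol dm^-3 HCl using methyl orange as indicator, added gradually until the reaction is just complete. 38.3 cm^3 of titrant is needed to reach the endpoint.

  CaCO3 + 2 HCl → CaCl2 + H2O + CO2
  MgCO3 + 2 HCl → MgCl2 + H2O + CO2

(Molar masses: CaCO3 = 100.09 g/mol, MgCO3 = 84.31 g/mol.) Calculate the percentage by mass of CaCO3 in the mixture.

n(HCl) = 0.0383 × 0.546 = 0.0209 mol
Let x = n(CaCO3), y = n(MgCO3).
Titrant: 2x + 2y = 0.0209;  mass: 100.09x + 84.31y = 1.01
Solving, x = 8.14 × 10^-3 mol, y = 2.32 × 10^-3 mol
mass of CaCO3 = 8.14 × 10^-3 × 100.09 = 0.815 g
% CaCO3 = 0.815 / 1.01 × 100 = 80.7 %

80.7 %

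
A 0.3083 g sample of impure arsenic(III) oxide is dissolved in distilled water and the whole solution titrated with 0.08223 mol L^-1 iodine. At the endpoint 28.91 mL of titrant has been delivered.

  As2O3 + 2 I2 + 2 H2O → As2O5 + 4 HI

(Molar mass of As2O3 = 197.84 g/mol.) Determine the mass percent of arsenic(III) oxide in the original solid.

n(I2) = 0.02891 L × 0.08223 mol/L = 2.377 × 10^-3 mol
From the 1:2 ratio, n(As2O3) = 1/2 × 2.377 × 10^-3 = 1.189 × 10^-3 mol
mass of As2O3 = 1.189 × 10^-3 × 197.84 g/mol = 0.2352 g
% As2O3 = 0.2352 / 0.3083 × 100 = 76.28 %

76.28 %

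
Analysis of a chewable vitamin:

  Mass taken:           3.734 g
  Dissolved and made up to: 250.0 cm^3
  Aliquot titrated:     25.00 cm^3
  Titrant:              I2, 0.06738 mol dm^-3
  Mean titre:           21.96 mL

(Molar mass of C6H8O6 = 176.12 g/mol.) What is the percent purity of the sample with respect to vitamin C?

69.79 %

C6H8O6 + I2 → C6H6O6 + 2 HI
n(I2) per titration = 0.02196 × 0.06738 = 1.480 × 10^-3 mol
n(C6H8O6) in each aliquot = 1.480 × 10^-3 mol (1:1 ratio)
n(C6H8O6) in the whole flask = 1.480 × 10^-3 × 250.0/25.00 = 0.01480 mol
mass of C6H8O6 = 0.01480 × 176.12 = 2.606 g
% C6H8O6 = 2.606 / 3.734 × 100 = 69.79 %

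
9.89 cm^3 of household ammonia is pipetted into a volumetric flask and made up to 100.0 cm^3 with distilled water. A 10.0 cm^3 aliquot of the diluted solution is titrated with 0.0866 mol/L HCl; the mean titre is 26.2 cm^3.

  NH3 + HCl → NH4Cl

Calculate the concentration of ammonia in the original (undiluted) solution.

n(HCl) = 0.0262 × 0.0866 = 2.27 × 10^-3 mol
n(NH3) in the aliquot = 2.27 × 10^-3 mol (1:1 ratio)
[NH3]_dilute = 2.27 × 10^-3 / 0.0100 = 0.227 mol/L
Dilution factor = 100.0 / 9.89 = 10.11
[NH3]_stock = 0.227 × 10.11 = 2.29 mol/L

2.29 mol/L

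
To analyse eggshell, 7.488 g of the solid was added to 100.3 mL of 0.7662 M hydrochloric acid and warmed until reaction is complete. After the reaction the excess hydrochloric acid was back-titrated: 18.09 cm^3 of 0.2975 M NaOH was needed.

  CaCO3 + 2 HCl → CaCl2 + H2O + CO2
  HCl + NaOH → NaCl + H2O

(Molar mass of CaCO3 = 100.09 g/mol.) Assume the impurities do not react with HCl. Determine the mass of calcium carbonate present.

n(HCl) added = 0.1003 × 0.7662 = 0.07685 mol
n(NaOH) used in back-titration = 0.01809 × 0.2975 = 5.382 × 10^-3 mol
n(HCl) left over = 5.382 × 10^-3 mol (1:1 ratio)
n(HCl) consumed by analyte = 0.07685 − 5.382 × 10^-3 = 0.07147 mol
From the 1:2 ratio, n(CaCO3) = 1/2 × 0.07147 = 0.03573 mol
mass of CaCO3 = 0.03573 × 100.09 = 3.577 g

3.577 g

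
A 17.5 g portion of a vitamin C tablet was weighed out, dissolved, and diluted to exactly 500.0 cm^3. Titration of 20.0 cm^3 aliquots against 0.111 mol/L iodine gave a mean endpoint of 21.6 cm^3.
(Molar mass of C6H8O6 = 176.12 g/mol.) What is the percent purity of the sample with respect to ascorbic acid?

C6H8O6 + I2 → C6H6O6 + 2 HI
n(I2) per titration = 0.0216 × 0.111 = 2.40 × 10^-3 mol
n(C6H8O6) in each aliquot = 2.40 × 10^-3 mol (1:1 ratio)
n(C6H8O6) in the whole flask = 2.40 × 10^-3 × 500.0/20.0 = 0.0599 mol
mass of C6H8O6 = 0.0599 × 176.12 = 10.6 g
% C6H8O6 = 10.6 / 17.5 × 100 = 60.3 %

60.3 %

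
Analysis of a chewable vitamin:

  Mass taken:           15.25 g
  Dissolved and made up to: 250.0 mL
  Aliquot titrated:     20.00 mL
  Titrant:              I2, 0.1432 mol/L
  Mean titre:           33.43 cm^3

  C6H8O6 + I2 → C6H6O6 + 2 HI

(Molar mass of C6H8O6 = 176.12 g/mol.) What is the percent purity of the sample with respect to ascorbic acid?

n(I2) per titration = 0.03343 × 0.1432 = 4.787 × 10^-3 mol
n(C6H8O6) in each aliquot = 4.787 × 10^-3 mol (1:1 ratio)
n(C6H8O6) in the whole flask = 4.787 × 10^-3 × 250.0/20.00 = 0.05984 mol
mass of C6H8O6 = 0.05984 × 176.12 = 10.54 g
% C6H8O6 = 10.54 / 15.25 × 100 = 69.11 %

69.11 %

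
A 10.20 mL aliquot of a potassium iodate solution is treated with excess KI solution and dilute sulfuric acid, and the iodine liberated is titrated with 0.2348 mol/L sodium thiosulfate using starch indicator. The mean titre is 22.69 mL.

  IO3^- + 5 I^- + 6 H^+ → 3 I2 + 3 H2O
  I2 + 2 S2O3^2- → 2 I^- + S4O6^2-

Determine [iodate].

n(S2O3^2-) = 0.02269 × 0.2348 = 5.328 × 10^-3 mol
n(I2) = n(S2O3^2-)/2 = 2.664 × 10^-3 mol
From the 1:3 ratio, n(IO3^-) in the aliquot = 1/3 × 2.664 × 10^-3 = 8.879 × 10^-4 mol
[IO3^-] = 8.879 × 10^-4 / 0.01020 = 0.08705 mol/L

0.08705 mol/L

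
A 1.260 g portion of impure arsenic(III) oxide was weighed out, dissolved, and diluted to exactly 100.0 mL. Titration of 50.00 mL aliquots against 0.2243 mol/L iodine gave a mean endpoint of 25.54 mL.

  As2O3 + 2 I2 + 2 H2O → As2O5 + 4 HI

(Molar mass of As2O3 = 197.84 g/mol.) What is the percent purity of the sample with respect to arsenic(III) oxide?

n(I2) per titration = 0.02554 × 0.2243 = 5.729 × 10^-3 mol
From the 1:2 ratio, n(As2O3) in each aliquot = 1/2 × 5.729 × 10^-3 = 2.864 × 10^-3 mol
n(As2O3) in the whole flask = 2.864 × 10^-3 × 100.0/50.00 = 5.729 × 10^-3 mol
mass of As2O3 = 5.729 × 10^-3 × 197.84 = 1.133 g
% As2O3 = 1.133 / 1.260 × 100 = 89.95 %

89.95 %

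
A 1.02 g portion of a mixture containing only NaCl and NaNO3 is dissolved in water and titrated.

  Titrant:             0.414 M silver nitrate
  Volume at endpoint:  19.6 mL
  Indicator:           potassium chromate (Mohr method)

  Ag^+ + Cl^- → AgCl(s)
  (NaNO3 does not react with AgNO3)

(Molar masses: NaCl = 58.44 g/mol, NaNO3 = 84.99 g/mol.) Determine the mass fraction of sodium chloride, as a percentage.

46.5 %

n(AgNO3) = 0.0196 × 0.414 = 8.11 × 10^-3 mol
Let x = n(NaCl), y = n(NaNO3).
Titrant: 1x = 8.11 × 10^-3;  mass: 58.44x + 84.99y = 1.02
Solving, x = 8.11 × 10^-3 mol, y = 6.42 × 10^-3 mol
mass of NaCl = 8.11 × 10^-3 × 58.44 = 0.474 g
% NaCl = 0.474 / 1.02 × 100 = 46.5 %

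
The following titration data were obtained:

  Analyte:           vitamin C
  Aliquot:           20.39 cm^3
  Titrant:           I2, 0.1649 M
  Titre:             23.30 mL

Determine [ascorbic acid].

C6H8O6 + I2 → C6H6O6 + 2 HI
n(I2) = 0.02330 L × 0.1649 mol/L = 3.842 × 10^-3 mol
n(C6H8O6) = 3.842 × 10^-3 mol (1:1 mole ratio)
[C6H8O6] = 3.842 × 10^-3 mol / 0.02039 L = 0.1884 mol/L

0.1884 M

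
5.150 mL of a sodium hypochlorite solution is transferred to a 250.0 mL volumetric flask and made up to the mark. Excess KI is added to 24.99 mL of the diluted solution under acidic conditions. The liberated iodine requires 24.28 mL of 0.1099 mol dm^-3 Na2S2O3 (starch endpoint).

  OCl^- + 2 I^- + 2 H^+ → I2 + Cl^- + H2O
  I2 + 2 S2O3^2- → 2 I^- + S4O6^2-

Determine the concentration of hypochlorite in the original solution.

n(S2O3^2-) = 0.02428 × 0.1099 = 2.668 × 10^-3 mol
n(I2) = n(S2O3^2-)/2 = 1.334 × 10^-3 mol
n(OCl^-) in the aliquot = 1.334 × 10^-3 mol (1:1 ratio)
[OCl^-]_dilute = 1.334 × 10^-3 / 0.02499 = 0.05339 mol/L
[OCl^-]_original = 0.05339 × 250.0/5.150 = 2.592 mol/L

2.592 mol/L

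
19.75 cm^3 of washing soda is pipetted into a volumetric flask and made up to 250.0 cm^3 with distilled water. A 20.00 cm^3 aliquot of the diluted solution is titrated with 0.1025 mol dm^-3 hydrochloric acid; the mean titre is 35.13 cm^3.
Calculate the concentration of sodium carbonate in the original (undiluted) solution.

Na2CO3 + 2 HCl → 2 NaCl + H2O + CO2
n(HCl) = 0.03513 × 0.1025 = 3.601 × 10^-3 mol
From the 1:2 ratio, n(Na2CO3) in the aliquot = 1/2 × 3.601 × 10^-3 = 1.800 × 10^-3 mol
[Na2CO3]_dilute = 1.800 × 10^-3 / 0.02000 = 0.09002 mol/L
Dilution factor = 250.0 / 19.75 = 12.66
[Na2CO3]_stock = 0.09002 × 12.66 = 1.140 mol/L

1.140 mol/L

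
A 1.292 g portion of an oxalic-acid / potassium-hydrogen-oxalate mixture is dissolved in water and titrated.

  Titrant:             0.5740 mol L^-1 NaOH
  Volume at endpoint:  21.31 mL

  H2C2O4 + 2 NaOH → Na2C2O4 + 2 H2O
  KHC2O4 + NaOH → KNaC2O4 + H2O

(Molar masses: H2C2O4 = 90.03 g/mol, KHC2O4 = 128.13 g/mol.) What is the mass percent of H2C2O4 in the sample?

n(NaOH) = 0.02131 × 0.5740 = 0.01223 mol
Let x = n(H2C2O4), y = n(KHC2O4).
Titrant: 2x + 1y = 0.01223;  mass: 90.03x + 128.13y = 1.292
Solving, x = 1.656 × 10^-3 mol, y = 8.920 × 10^-3 mol
mass of H2C2O4 = 1.656 × 10^-3 × 90.03 = 0.1491 g
% H2C2O4 = 0.1491 / 1.292 × 100 = 11.54 %

11.54 %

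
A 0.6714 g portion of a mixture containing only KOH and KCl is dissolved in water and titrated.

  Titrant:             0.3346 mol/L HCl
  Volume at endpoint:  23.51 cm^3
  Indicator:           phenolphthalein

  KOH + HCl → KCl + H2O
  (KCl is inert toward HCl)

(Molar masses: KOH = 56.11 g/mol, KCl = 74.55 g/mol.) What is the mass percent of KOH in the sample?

65.74 %

n(HCl) = 0.02351 × 0.3346 = 7.866 × 10^-3 mol
Let x = n(KOH), y = n(KCl).
Titrant: 1x = 7.866 × 10^-3;  mass: 56.11x + 74.55y = 0.6714
Solving, x = 7.866 × 10^-3 mol, y = 3.085 × 10^-3 mol
mass of KOH = 7.866 × 10^-3 × 56.11 = 0.4414 g
% KOH = 0.4414 / 0.6714 × 100 = 65.74 %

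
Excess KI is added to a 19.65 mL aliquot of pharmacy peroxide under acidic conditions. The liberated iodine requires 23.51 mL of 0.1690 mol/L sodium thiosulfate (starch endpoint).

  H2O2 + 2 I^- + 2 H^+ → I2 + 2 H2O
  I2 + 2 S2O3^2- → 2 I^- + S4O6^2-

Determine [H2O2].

n(S2O3^2-) = 0.02351 × 0.1690 = 3.973 × 10^-3 mol
n(I2) = n(S2O3^2-)/2 = 1.987 × 10^-3 mol
n(H2O2) in the aliquot = 1.987 × 10^-3 mol (1:1 ratio)
[H2O2] = 1.987 × 10^-3 / 0.01965 = 0.1011 mol/L

0.1011 mol/L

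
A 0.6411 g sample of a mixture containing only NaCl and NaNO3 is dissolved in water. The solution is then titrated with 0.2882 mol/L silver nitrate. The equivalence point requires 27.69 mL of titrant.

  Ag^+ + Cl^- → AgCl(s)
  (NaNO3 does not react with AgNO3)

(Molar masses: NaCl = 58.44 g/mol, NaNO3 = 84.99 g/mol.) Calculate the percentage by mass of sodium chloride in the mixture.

72.74 %

n(AgNO3) = 0.02769 × 0.2882 = 7.980 × 10^-3 mol
Let x = n(NaCl), y = n(NaNO3).
Titrant: 1x = 7.980 × 10^-3;  mass: 58.44x + 84.99y = 0.6411
Solving, x = 7.980 × 10^-3 mol, y = 2.056 × 10^-3 mol
mass of NaCl = 7.980 × 10^-3 × 58.44 = 0.4664 g
% NaCl = 0.4664 / 0.6411 × 100 = 72.74 %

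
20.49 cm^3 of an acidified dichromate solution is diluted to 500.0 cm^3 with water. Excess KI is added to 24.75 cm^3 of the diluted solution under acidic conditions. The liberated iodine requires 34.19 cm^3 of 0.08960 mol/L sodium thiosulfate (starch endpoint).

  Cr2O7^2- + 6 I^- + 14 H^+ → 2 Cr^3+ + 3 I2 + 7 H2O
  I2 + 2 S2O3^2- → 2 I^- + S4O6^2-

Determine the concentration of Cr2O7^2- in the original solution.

0.5034 mol/L

n(S2O3^2-) = 0.03419 × 0.08960 = 3.063 × 10^-3 mol
n(I2) = n(S2O3^2-)/2 = 1.532 × 10^-3 mol
From the 1:3 ratio, n(Cr2O7^2-) in the aliquot = 1/3 × 1.532 × 10^-3 = 5.106 × 10^-4 mol
[Cr2O7^2-]_dilute = 5.106 × 10^-4 / 0.02475 = 0.02063 mol/L
[Cr2O7^2-]_original = 0.02063 × 500.0/20.49 = 0.5034 mol/L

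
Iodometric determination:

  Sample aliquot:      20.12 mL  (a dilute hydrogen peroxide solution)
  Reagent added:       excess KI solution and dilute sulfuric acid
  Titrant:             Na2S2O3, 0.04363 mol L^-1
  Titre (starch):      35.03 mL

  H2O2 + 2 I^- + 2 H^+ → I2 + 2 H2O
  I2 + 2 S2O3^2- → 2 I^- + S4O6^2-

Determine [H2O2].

0.03798 mol/L

n(S2O3^2-) = 0.03503 × 0.04363 = 1.528 × 10^-3 mol
n(I2) = n(S2O3^2-)/2 = 7.642 × 10^-4 mol
n(H2O2) in the aliquot = 7.642 × 10^-4 mol (1:1 ratio)
[H2O2] = 7.642 × 10^-4 / 0.02012 = 0.03798 mol/L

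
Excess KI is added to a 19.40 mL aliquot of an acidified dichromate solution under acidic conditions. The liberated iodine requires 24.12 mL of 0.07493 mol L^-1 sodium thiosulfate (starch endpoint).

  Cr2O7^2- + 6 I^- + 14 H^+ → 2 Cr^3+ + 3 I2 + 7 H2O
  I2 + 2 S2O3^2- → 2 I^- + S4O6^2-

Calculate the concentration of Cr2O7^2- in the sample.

0.01553 mol/L

n(S2O3^2-) = 0.02412 × 0.07493 = 1.807 × 10^-3 mol
n(I2) = n(S2O3^2-)/2 = 9.037 × 10^-4 mol
From the 1:3 ratio, n(Cr2O7^2-) in the aliquot = 1/3 × 9.037 × 10^-4 = 3.012 × 10^-4 mol
[Cr2O7^2-] = 3.012 × 10^-4 / 0.01940 = 0.01553 mol/L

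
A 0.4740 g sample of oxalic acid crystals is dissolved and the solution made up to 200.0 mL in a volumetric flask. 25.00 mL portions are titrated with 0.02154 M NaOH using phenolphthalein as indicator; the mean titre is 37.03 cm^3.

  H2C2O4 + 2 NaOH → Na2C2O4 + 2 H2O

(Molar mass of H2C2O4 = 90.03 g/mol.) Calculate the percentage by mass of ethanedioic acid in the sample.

n(NaOH) per titration = 0.03703 × 0.02154 = 7.976 × 10^-4 mol
From the 1:2 ratio, n(H2C2O4) in each aliquot = 1/2 × 7.976 × 10^-4 = 3.988 × 10^-4 mol
n(H2C2O4) in the whole flask = 3.988 × 10^-4 × 200.0/25.00 = 3.191 × 10^-3 mol
mass of H2C2O4 = 3.191 × 10^-3 × 90.03 = 0.2872 g
% H2C2O4 = 0.2872 / 0.4740 × 100 = 60.60 %

60.60 %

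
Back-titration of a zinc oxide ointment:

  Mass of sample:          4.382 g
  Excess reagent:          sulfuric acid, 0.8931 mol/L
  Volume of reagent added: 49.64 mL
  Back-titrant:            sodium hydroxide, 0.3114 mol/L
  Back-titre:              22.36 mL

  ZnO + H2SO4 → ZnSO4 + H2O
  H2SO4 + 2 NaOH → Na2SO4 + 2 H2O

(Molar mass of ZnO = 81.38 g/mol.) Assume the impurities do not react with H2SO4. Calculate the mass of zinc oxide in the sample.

n(H2SO4) added = 0.04964 × 0.8931 = 0.04433 mol
n(NaOH) used in back-titration = 0.02236 × 0.3114 = 6.963 × 10^-3 mol
From the 1:2 ratio, n(H2SO4) left over = 1/2 × 6.963 × 10^-3 = 3.481 × 10^-3 mol
n(H2SO4) consumed by analyte = 0.04433 − 3.481 × 10^-3 = 0.04085 mol
n(ZnO) = 0.04085 mol (1:1 ratio)
mass of ZnO = 0.04085 × 81.38 = 3.325 g

3.325 g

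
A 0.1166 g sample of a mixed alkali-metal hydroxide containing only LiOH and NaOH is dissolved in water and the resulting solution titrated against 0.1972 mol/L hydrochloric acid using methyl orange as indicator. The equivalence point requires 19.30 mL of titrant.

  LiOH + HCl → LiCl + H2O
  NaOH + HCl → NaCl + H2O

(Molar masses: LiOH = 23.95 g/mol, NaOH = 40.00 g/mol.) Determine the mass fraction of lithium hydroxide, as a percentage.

45.61 %

n(HCl) = 0.01930 × 0.1972 = 3.806 × 10^-3 mol
Let x = n(LiOH), y = n(NaOH).
Titrant: 1x + 1y = 3.806 × 10^-3;  mass: 23.95x + 40.00y = 0.1166
Solving, x = 2.220 × 10^-3 mol, y = 1.585 × 10^-3 mol
mass of LiOH = 2.220 × 10^-3 × 23.95 = 0.05318 g
% LiOH = 0.05318 / 0.1166 × 100 = 45.61 %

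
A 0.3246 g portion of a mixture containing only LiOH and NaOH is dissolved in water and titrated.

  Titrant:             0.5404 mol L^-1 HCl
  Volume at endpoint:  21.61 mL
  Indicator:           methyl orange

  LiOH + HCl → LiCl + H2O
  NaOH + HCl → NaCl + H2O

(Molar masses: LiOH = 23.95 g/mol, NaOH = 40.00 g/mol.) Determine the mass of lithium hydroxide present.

n(HCl) = 0.02161 × 0.5404 = 0.01168 mol
Let x = n(LiOH), y = n(NaOH).
Titrant: 1x + 1y = 0.01168;  mass: 23.95x + 40.00y = 0.3246
Solving, x = 8.880 × 10^-3 mol, y = 2.798 × 10^-3 mol
mass of LiOH = 8.880 × 10^-3 × 23.95 = 0.2127 g

0.2127 g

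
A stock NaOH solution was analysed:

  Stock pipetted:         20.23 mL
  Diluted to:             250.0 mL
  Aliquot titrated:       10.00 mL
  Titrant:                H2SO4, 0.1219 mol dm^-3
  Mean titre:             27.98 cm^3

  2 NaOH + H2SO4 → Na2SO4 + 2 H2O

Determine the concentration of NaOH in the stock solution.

8.430 mol/L

n(H2SO4) = 0.02798 × 0.1219 = 3.411 × 10^-3 mol
From the 2:1 ratio, n(NaOH) in the aliquot = 2/1 × 3.411 × 10^-3 = 6.822 × 10^-3 mol
[NaOH]_dilute = 6.822 × 10^-3 / 0.01000 = 0.6822 mol/L
Dilution factor = 250.0 / 20.23 = 12.36
[NaOH]_stock = 0.6822 × 12.36 = 8.430 mol/L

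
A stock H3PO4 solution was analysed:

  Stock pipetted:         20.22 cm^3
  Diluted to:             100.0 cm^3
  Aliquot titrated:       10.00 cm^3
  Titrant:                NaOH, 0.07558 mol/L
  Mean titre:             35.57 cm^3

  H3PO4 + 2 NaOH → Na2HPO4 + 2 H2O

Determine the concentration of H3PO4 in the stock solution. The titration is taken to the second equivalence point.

0.6648 mol/L

n(NaOH) = 0.03557 × 0.07558 = 2.688 × 10^-3 mol
From the 1:2 ratio, n(H3PO4) in the aliquot = 1/2 × 2.688 × 10^-3 = 1.344 × 10^-3 mol
[H3PO4]_dilute = 1.344 × 10^-3 / 0.01000 = 0.1344 mol/L
Dilution factor = 100.0 / 20.22 = 4.946
[H3PO4]_stock = 0.1344 × 4.946 = 0.6648 mol/L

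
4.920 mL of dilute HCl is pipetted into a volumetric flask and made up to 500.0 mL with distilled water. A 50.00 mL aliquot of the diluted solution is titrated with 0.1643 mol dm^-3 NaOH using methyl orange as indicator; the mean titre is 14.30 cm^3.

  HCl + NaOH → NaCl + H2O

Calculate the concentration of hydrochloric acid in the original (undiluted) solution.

n(NaOH) = 0.01430 × 0.1643 = 2.349 × 10^-3 mol
n(HCl) in the aliquot = 2.349 × 10^-3 mol (1:1 ratio)
[HCl]_dilute = 2.349 × 10^-3 / 0.05000 = 0.04699 mol/L
Dilution factor = 500.0 / 4.920 = 101.6
[HCl]_stock = 0.04699 × 101.6 = 4.775 mol/L

4.775 mol/L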